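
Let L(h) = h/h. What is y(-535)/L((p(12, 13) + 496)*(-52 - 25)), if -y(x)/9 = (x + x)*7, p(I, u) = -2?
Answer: 67410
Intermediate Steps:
y(x) = -126*x (y(x) = -9*(x + x)*7 = -9*2*x*7 = -126*x)
L(h) = 1
y(-535)/L((p(12, 13) + 496)*(-52 - 25)) = -126*(-535)/1 = 67410*1 = 67410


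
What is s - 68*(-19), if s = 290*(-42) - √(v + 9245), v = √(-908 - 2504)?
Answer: -10888 - √(9245 + 2*I*√853) ≈ -10984.0 - 0.30375*I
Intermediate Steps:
v = 2*I*√853 (v = √(-3412) = 2*I*√853 ≈ 58.412*I)
s = -12180 - √(9245 + 2*I*√853) (s = 290*(-42) - √(2*I*√853 + 9245) = -12180 - √(9245 + 2*I*√853) ≈ -12276.0 - 0.30375*I)
s - 68*(-19) = (-12180 - √(9245 + 2*I*√853)) - 68*(-19) = (-12180 - √(9245 + 2*I*√853)) - 1*(-1292) = (-12180 - √(9245 + 2*I*√853)) + 1292 = -10888 - √(9245 + 2*I*√853)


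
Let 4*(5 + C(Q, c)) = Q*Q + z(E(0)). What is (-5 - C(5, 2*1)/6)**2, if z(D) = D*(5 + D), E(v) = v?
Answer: 15625/576 ≈ 27.127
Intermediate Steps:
C(Q, c) = -5 + Q**2/4 (C(Q, c) = -5 + (Q*Q + 0*(5 + 0))/4 = -5 + (Q**2 + 0*5)/4 = -5 + (Q**2 + 0)/4 = -5 + Q**2/4)
(-5 - C(5, 2*1)/6)**2 = (-5 - (-5 + (1/4)*5**2)/6)**2 = (-5 - (-5 + (1/4)*25)*(1/6))**2 = (-5 - (-5 + 25/4)*(1/6))**2 = (-5 - 5/4*(1/6))**2 = (-5 - 1*5/4*(1/6))**2 = (-5 - 5/4*1/6)**2 = (-5 - 5/24)**2 = (-125/24)**2 = 15625/576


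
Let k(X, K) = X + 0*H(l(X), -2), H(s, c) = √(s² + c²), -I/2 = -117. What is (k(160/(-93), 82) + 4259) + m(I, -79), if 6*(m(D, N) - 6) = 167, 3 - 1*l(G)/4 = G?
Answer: 266049/62 ≈ 4291.1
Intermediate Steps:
I = 234 (I = -2*(-117) = 234)
l(G) = 12 - 4*G
H(s, c) = √(c² + s²)
m(D, N) = 203/6 (m(D, N) = 6 + (⅙)*167 = 6 + 167/6 = 203/6)
k(X, K) = X (k(X, K) = X + 0*√((-2)² + (12 - 4*X)²) = X + 0*√(4 + (12 - 4*X)²) = X + 0 = X)
(k(160/(-93), 82) + 4259) + m(I, -79) = (160/(-93) + 4259) + 203/6 = (160*(-1/93) + 4259) + 203/6 = (-160/93 + 4259) + 203/6 = 395927/93 + 203/6 = 266049/62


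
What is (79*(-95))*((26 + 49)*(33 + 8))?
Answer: -23077875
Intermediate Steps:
(79*(-95))*((26 + 49)*(33 + 8)) = -562875*41 = -7505*3075 = -23077875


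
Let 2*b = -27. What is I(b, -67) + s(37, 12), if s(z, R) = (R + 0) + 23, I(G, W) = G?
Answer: 43/2 ≈ 21.500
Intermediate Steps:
b = -27/2 (b = (1/2)*(-27) = -27/2 ≈ -13.500)
s(z, R) = 23 + R (s(z, R) = R + 23 = 23 + R)
I(b, -67) + s(37, 12) = -27/2 + (23 + 12) = -27/2 + 35 = 43/2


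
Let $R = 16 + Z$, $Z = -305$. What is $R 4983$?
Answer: $-1440087$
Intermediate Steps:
$R = -289$ ($R = 16 - 305 = -289$)
$R 4983 = \left(-289\right) 4983 = -1440087$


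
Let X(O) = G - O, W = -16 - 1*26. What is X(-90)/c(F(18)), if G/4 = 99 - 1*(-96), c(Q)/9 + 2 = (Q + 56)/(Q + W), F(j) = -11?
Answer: -15370/453 ≈ -33.929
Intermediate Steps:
W = -42 (W = -16 - 26 = -42)
c(Q) = -18 + 9*(56 + Q)/(-42 + Q) (c(Q) = -18 + 9*((Q + 56)/(Q - 42)) = -18 + 9*((56 + Q)/(-42 + Q)) = -18 + 9*(56 + Q)/(-42 + Q))
G = 780 (G = 4*(99 - 1*(-96)) = 4*(99 + 96) = 4*195 = 780)
X(O) = 780 - O
X(-90)/c(F(18)) = (780 - 1*(-90))/((9*(140 - 1*(-11))/(-42 - 11))) = (780 + 90)/((9*(140 + 11)/(-53))) = 870/((9*(-1/53)*151)) = 870/(-1359/53) = 870*(-53/1359) = -15370/453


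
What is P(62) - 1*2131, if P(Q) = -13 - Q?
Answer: -2206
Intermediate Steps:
P(62) - 1*2131 = (-13 - 1*62) - 1*2131 = (-13 - 62) - 2131 = -75 - 2131 = -2206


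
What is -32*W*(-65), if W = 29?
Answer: 60320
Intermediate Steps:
-32*W*(-65) = -32*29*(-65) = -928*(-65) = 60320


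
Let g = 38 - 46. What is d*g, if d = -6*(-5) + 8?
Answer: -304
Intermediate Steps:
g = -8
d = 38 (d = 30 + 8 = 38)
d*g = 38*(-8) = -304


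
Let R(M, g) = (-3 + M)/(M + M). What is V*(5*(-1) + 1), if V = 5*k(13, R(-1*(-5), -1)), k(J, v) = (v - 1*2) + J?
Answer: -224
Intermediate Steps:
R(M, g) = (-3 + M)/(2*M) (R(M, g) = (-3 + M)/((2*M)) = (-3 + M)*(1/(2*M)) = (-3 + M)/(2*M))
k(J, v) = -2 + J + v (k(J, v) = (v - 2) + J = (-2 + v) + J = -2 + J + v)
V = 56 (V = 5*(-2 + 13 + (-3 - 1*(-5))/(2*((-1*(-5))))) = 5*(-2 + 13 + (½)*(-3 + 5)/5) = 5*(-2 + 13 + (½)*(⅕)*2) = 5*(-2 + 13 + ⅕) = 5*(56/5) = 56)
V*(5*(-1) + 1) = 56*(5*(-1) + 1) = 56*(-5 + 1) = 56*(-4) = -224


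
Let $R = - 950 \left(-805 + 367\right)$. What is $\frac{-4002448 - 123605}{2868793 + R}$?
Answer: $- \frac{242709}{193229} \approx -1.2561$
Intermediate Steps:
$R = 416100$ ($R = \left(-950\right) \left(-438\right) = 416100$)
$\frac{-4002448 - 123605}{2868793 + R} = \frac{-4002448 - 123605}{2868793 + 416100} = \frac{-4002448 - 123605}{3284893} = \left(-4126053\right) \frac{1}{3284893} = - \frac{242709}{193229}$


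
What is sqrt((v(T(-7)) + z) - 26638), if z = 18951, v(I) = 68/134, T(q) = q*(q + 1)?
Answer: I*sqrt(34504665)/67 ≈ 87.673*I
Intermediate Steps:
T(q) = q*(1 + q)
v(I) = 34/67 (v(I) = 68*(1/134) = 34/67)
sqrt((v(T(-7)) + z) - 26638) = sqrt((34/67 + 18951) - 26638) = sqrt(1269751/67 - 26638) = sqrt(-514995/67) = I*sqrt(34504665)/67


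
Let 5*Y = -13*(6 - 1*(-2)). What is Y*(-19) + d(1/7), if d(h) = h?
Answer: 13837/35 ≈ 395.34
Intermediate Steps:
Y = -104/5 (Y = (-13*(6 - 1*(-2)))/5 = (-13*(6 + 2))/5 = (-13*8)/5 = (1/5)*(-104) = -104/5 ≈ -20.800)
Y*(-19) + d(1/7) = -104/5*(-19) + 1/7 = 1976/5 + 1/7 = 13837/35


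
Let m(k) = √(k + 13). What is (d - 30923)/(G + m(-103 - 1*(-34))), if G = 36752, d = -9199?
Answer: -6826684/6253285 + 743*I*√14/12506570 ≈ -1.0917 + 0.00022229*I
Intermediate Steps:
m(k) = √(13 + k)
(d - 30923)/(G + m(-103 - 1*(-34))) = (-9199 - 30923)/(36752 + √(13 + (-103 - 1*(-34)))) = -40122/(36752 + √(13 + (-103 + 34))) = -40122/(36752 + √(13 - 69)) = -40122/(36752 + √(-56)) = -40122/(36752 + 2*I*√14)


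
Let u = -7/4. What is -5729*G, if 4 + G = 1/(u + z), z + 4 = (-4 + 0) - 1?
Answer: 1008304/43 ≈ 23449.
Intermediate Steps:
z = -9 (z = -4 + ((-4 + 0) - 1) = -4 + (-4 - 1) = -4 - 5 = -9)
u = -7/4 (u = -7*¼ = -7/4 ≈ -1.7500)
G = -176/43 (G = -4 + 1/(-7/4 - 9) = -4 + 1/(-43/4) = -4 - 4/43 = -176/43 ≈ -4.0930)
-5729*G = -5729*(-176/43) = 1008304/43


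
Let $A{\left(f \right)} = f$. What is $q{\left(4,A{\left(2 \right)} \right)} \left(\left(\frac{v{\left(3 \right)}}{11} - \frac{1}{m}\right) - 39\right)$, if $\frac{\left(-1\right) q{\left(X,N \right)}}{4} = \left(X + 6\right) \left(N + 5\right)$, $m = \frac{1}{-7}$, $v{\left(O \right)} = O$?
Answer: $\frac{97720}{11} \approx 8883.6$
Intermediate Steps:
$m = - \frac{1}{7} \approx -0.14286$
$q{\left(X,N \right)} = - 4 \left(5 + N\right) \left(6 + X\right)$ ($q{\left(X,N \right)} = - 4 \left(X + 6\right) \left(N + 5\right) = - 4 \left(6 + X\right) \left(5 + N\right) = - 4 \left(5 + N\right) \left(6 + X\right)$)
$q{\left(4,A{\left(2 \right)} \right)} \left(\left(\frac{v{\left(3 \right)}}{11} - \frac{1}{m}\right) - 39\right) = \left(-120 - 48 - 80 - 8 \cdot 4\right) \left(\left(\frac{3}{11} - \frac{1}{- \frac{1}{7}}\right) - 39\right) = \left(-120 - 48 - 80 - 32\right) \left(\left(3 \cdot \frac{1}{11} - -7\right) - 39\right) = - 280 \left(\left(\frac{3}{11} + 7\right) - 39\right) = - 280 \left(\frac{80}{11} - 39\right) = \left(-280\right) \left(- \frac{349}{11}\right) = \frac{97720}{11}$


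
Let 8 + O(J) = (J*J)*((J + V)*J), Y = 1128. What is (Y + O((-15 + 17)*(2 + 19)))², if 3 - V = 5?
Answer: 8789090329600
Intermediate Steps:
V = -2 (V = 3 - 1*5 = 3 - 5 = -2)
O(J) = -8 + J³*(-2 + J) (O(J) = -8 + (J*J)*((J - 2)*J) = -8 + J²*((-2 + J)*J) = -8 + J²*(J*(-2 + J)) = -8 + J³*(-2 + J))
(Y + O((-15 + 17)*(2 + 19)))² = (1128 + (-8 + ((-15 + 17)*(2 + 19))⁴ - 2*(-15 + 17)³*(2 + 19)³))² = (1128 + (-8 + (2*21)⁴ - 2*(2*21)³))² = (1128 + (-8 + 42⁴ - 2*42³))² = (1128 + (-8 + 3111696 - 2*74088))² = (1128 + (-8 + 3111696 - 148176))² = (1128 + 2963512)² = 2964640² = 8789090329600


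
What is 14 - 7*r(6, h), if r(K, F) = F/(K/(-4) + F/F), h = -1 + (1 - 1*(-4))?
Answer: 70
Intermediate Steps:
h = 4 (h = -1 + (1 + 4) = -1 + 5 = 4)
r(K, F) = F/(1 - K/4) (r(K, F) = F/(K*(-1/4) + 1) = F/(-K/4 + 1) = F/(1 - K/4))
14 - 7*r(6, h) = 14 - (-28)*4/(-4 + 6) = 14 - (-28)*4/2 = 14 - 7*(-8) = 14 + 56 = 70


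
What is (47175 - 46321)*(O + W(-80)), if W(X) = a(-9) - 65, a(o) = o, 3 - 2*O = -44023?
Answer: 18735906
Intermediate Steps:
O = 22013 (O = 3/2 - 1/2*(-44023) = 3/2 + 44023/2 = 22013)
W(X) = -74 (W(X) = -9 - 65 = -74)
(47175 - 46321)*(O + W(-80)) = (47175 - 46321)*(22013 - 74) = 854*21939 = 18735906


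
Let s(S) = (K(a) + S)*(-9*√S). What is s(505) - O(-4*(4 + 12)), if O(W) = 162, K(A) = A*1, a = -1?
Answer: -162 - 4536*√505 ≈ -1.0210e+5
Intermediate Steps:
K(A) = A
s(S) = -9*√S*(-1 + S) (s(S) = (-1 + S)*(-9*√S) = -9*√S*(-1 + S))
s(505) - O(-4*(4 + 12)) = 9*√505*(1 - 1*505) - 1*162 = 9*√505*(1 - 505) - 162 = 9*√505*(-504) - 162 = -4536*√505 - 162 = -162 - 4536*√505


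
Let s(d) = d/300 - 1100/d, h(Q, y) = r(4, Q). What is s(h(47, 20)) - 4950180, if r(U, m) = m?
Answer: -69797865791/14100 ≈ -4.9502e+6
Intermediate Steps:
h(Q, y) = Q
s(d) = -1100/d + d/300 (s(d) = d*(1/300) - 1100/d = d/300 - 1100/d = -1100/d + d/300)
s(h(47, 20)) - 4950180 = (-1100/47 + (1/300)*47) - 4950180 = (-1100*1/47 + 47/300) - 4950180 = (-1100/47 + 47/300) - 4950180 = -327791/14100 - 4950180 = -69797865791/14100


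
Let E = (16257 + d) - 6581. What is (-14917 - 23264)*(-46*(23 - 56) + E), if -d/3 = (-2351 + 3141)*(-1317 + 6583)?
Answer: 476087517906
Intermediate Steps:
d = -12480420 (d = -3*(-2351 + 3141)*(-1317 + 6583) = -2370*5266 = -3*4160140 = -12480420)
E = -12470744 (E = (16257 - 12480420) - 6581 = -12464163 - 6581 = -12470744)
(-14917 - 23264)*(-46*(23 - 56) + E) = (-14917 - 23264)*(-46*(23 - 56) - 12470744) = -38181*(-46*(-33) - 12470744) = -38181*(1518 - 12470744) = -38181*(-12469226) = 476087517906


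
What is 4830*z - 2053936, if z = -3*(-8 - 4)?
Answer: -1880056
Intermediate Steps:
z = 36 (z = -3*(-12) = 36)
4830*z - 2053936 = 4830*36 - 2053936 = 173880 - 2053936 = -1880056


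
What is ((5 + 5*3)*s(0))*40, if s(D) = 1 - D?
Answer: 800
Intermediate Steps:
((5 + 5*3)*s(0))*40 = ((5 + 5*3)*(1 - 1*0))*40 = ((5 + 15)*(1 + 0))*40 = (20*1)*40 = 20*40 = 800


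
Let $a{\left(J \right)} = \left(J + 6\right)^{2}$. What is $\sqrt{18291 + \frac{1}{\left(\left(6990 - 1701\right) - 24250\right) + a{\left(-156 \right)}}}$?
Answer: $\frac{5 \sqrt{9163440686}}{3539} \approx 135.24$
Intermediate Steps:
$a{\left(J \right)} = \left(6 + J\right)^{2}$
$\sqrt{18291 + \frac{1}{\left(\left(6990 - 1701\right) - 24250\right) + a{\left(-156 \right)}}} = \sqrt{18291 + \frac{1}{\left(\left(6990 - 1701\right) - 24250\right) + \left(6 - 156\right)^{2}}} = \sqrt{18291 + \frac{1}{\left(\left(6990 - 1701\right) - 24250\right) + \left(-150\right)^{2}}} = \sqrt{18291 + \frac{1}{\left(5289 - 24250\right) + 22500}} = \sqrt{18291 + \frac{1}{-18961 + 22500}} = \sqrt{18291 + \frac{1}{3539}} = \sqrt{\frac{64731850}{3539}} = \frac{5 \sqrt{9163440686}}{3539}$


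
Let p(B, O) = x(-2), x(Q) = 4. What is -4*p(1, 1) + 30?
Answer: 14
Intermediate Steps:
p(B, O) = 4
-4*p(1, 1) + 30 = -4*4 + 30 = -16 + 30 = 14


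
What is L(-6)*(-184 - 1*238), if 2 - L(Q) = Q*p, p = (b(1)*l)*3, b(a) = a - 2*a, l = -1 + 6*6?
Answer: 265016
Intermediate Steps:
l = 35 (l = -1 + 36 = 35)
b(a) = -a
p = -105 (p = (-1*1*35)*3 = -1*35*3 = -35*3 = -105)
L(Q) = 2 + 105*Q (L(Q) = 2 - Q*(-105) = 2 - (-105)*Q = 2 + 105*Q)
L(-6)*(-184 - 1*238) = (2 + 105*(-6))*(-184 - 1*238) = (2 - 630)*(-184 - 238) = -628*(-422) = 265016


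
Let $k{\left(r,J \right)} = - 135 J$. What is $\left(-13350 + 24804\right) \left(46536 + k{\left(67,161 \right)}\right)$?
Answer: $284070654$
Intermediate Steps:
$\left(-13350 + 24804\right) \left(46536 + k{\left(67,161 \right)}\right) = \left(-13350 + 24804\right) \left(46536 - 21735\right) = 11454 \left(46536 - 21735\right) = 11454 \cdot 24801 = 284070654$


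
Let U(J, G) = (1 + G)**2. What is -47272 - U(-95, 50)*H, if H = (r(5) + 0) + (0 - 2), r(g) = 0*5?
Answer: -42070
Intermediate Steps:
r(g) = 0
H = -2 (H = (0 + 0) + (0 - 2) = 0 - 2 = -2)
-47272 - U(-95, 50)*H = -47272 - (1 + 50)**2*(-2) = -47272 - 51**2*(-2) = -47272 - 2601*(-2) = -47272 - 1*(-5202) = -47272 + 5202 = -42070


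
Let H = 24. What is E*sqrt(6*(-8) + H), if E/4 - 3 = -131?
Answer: -1024*I*sqrt(6) ≈ -2508.3*I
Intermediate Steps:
E = -512 (E = 12 + 4*(-131) = 12 - 524 = -512)
E*sqrt(6*(-8) + H) = -512*sqrt(6*(-8) + 24) = -512*sqrt(-48 + 24) = -1024*I*sqrt(6)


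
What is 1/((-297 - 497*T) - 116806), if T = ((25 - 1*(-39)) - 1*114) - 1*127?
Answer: -1/29134 ≈ -3.4324e-5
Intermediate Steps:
T = -177 (T = ((25 + 39) - 114) - 127 = (64 - 114) - 127 = -50 - 127 = -177)
1/((-297 - 497*T) - 116806) = 1/((-297 - 497*(-177)) - 116806) = 1/((-297 + 87969) - 116806) = 1/(87672 - 116806) = 1/(-29134) = -1/29134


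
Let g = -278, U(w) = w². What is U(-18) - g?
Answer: 602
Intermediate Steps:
U(-18) - g = (-18)² - 1*(-278) = 324 + 278 = 602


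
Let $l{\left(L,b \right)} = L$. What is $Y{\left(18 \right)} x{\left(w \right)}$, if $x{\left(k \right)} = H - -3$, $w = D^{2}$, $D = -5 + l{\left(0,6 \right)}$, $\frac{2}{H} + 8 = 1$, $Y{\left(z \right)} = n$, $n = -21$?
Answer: $-57$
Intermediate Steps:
$Y{\left(z \right)} = -21$
$H = - \frac{2}{7}$ ($H = \frac{2}{-8 + 1} = \frac{2}{-7} = 2 \left(- \frac{1}{7}\right) = - \frac{2}{7} \approx -0.28571$)
$D = -5$ ($D = -5 + 0 = -5$)
$w = 25$ ($w = \left(-5\right)^{2} = 25$)
$x{\left(k \right)} = \frac{19}{7}$ ($x{\left(k \right)} = - \frac{2}{7} - -3 = - \frac{2}{7} + 3 = \frac{19}{7}$)
$Y{\left(18 \right)} x{\left(w \right)} = \left(-21\right) \frac{19}{7} = -57$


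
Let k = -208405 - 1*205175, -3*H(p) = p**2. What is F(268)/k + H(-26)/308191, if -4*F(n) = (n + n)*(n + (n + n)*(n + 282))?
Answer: 234336639866/2451185265 ≈ 95.601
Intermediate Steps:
H(p) = -p**2/3
k = -413580 (k = -208405 - 205175 = -413580)
F(n) = -n*(n + 2*n*(282 + n))/2 (F(n) = -(n + n)*(n + (n + n)*(n + 282))/4 = -2*n*(n + (2*n)*(282 + n))/4 = -2*n*(n + 2*n*(282 + n))/4 = -n*(n + 2*n*(282 + n))/2)
F(268)/k + H(-26)/308191 = (268**2*(-565/2 - 1*268))/(-413580) - 1/3*(-26)**2/308191 = (71824*(-565/2 - 268))*(-1/413580) - 1/3*676*(1/308191) = (71824*(-1101/2))*(-1/413580) - 676/3*1/308191 = -39539112*(-1/413580) - 52/71121 = 3294926/34465 - 52/71121 = 234336639866/2451185265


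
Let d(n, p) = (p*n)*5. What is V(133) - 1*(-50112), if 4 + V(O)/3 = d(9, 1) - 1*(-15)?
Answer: 50280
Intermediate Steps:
d(n, p) = 5*n*p (d(n, p) = (n*p)*5 = 5*n*p)
V(O) = 168 (V(O) = -12 + 3*(5*9*1 - 1*(-15)) = -12 + 3*(45 + 15) = -12 + 3*60 = -12 + 180 = 168)
V(133) - 1*(-50112) = 168 - 1*(-50112) = 168 + 50112 = 50280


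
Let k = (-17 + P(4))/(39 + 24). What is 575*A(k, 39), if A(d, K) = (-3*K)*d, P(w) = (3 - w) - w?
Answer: 164450/7 ≈ 23493.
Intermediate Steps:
P(w) = 3 - 2*w
k = -22/63 (k = (-17 + (3 - 2*4))/(39 + 24) = (-17 + (3 - 8))/63 = (-17 - 5)*(1/63) = -22*1/63 = -22/63 ≈ -0.34921)
A(d, K) = -3*K*d
575*A(k, 39) = 575*(-3*39*(-22/63)) = 575*(286/7) = 164450/7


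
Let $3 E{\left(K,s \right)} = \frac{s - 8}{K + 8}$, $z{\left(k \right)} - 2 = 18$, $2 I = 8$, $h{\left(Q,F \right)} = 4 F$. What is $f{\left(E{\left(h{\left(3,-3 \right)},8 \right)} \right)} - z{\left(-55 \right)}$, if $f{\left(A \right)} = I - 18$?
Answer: $-34$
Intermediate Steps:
$I = 4$ ($I = \frac{1}{2} \cdot 8 = 4$)
$z{\left(k \right)} = 20$ ($z{\left(k \right)} = 2 + 18 = 20$)
$E{\left(K,s \right)} = \frac{-8 + s}{3 \left(8 + K\right)}$ ($E{\left(K,s \right)} = \frac{\left(s - 8\right) \frac{1}{K + 8}}{3} = \frac{\left(-8 + s\right) \frac{1}{8 + K}}{3} = \frac{\frac{1}{8 + K} \left(-8 + s\right)}{3} = \frac{-8 + s}{3 \left(8 + K\right)}$)
$f{\left(A \right)} = -14$ ($f{\left(A \right)} = 4 - 18 = -14$)
$f{\left(E{\left(h{\left(3,-3 \right)},8 \right)} \right)} - z{\left(-55 \right)} = -14 - 20 = -34$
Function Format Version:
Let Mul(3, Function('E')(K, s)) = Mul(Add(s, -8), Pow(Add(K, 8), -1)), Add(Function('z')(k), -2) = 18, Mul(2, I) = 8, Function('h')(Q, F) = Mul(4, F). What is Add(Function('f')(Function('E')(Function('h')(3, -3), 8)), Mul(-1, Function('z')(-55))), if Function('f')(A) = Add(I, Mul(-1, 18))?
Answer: -34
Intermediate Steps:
I = 4 (I = Mul(Rational(1, 2), 8) = 4)
Function('z')(k) = 20 (Function('z')(k) = Add(2, 18) = 20)
Function('E')(K, s) = Mul(Rational(1, 3), Pow(Add(8, K), -1), Add(-8, s)) (Function('E')(K, s) = Mul(Rational(1, 3), Mul(Add(s, -8), Pow(Add(K, 8), -1))) = Mul(Rational(1, 3), Mul(Add(-8, s), Pow(Add(8, K), -1))) = Mul(Rational(1, 3), Mul(Pow(Add(8, K), -1), Add(-8, s))) = Mul(Rational(1, 3), Pow(Add(8, K), -1), Add(-8, s)))
Function('f')(A) = -14 (Function('f')(A) = Add(4, Mul(-1, 18)) = Add(4, -18) = -14)
Add(Function('f')(Function('E')(Function('h')(3, -3), 8)), Mul(-1, Function('z')(-55))) = Add(-14, Mul(-1, 20)) = Add(-14, -20) = -34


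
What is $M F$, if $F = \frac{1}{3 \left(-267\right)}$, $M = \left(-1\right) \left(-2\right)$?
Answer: $- \frac{2}{801} \approx -0.0024969$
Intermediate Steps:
$M = 2$
$F = - \frac{1}{801}$ ($F = \frac{1}{-801} = - \frac{1}{801} \approx -0.0012484$)
$M F = 2 \left(- \frac{1}{801}\right) = - \frac{2}{801}$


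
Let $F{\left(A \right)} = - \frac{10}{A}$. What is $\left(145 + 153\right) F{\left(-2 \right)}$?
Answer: $1490$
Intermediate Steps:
$\left(145 + 153\right) F{\left(-2 \right)} = \left(145 + 153\right) \left(- \frac{10}{-2}\right) = 298 \left(\left(-10\right) \left(- \frac{1}{2}\right)\right) = 298 \cdot 5 = 1490$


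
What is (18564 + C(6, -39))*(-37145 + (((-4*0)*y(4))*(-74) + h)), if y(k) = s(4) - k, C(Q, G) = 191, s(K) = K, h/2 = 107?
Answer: -692640905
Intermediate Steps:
h = 214 (h = 2*107 = 214)
y(k) = 4 - k
(18564 + C(6, -39))*(-37145 + (((-4*0)*y(4))*(-74) + h)) = (18564 + 191)*(-37145 + (((-4*0)*(4 - 1*4))*(-74) + 214)) = 18755*(-37145 + ((0*(4 - 4))*(-74) + 214)) = 18755*(-37145 + ((0*0)*(-74) + 214)) = 18755*(-37145 + (0*(-74) + 214)) = 18755*(-37145 + (0 + 214)) = 18755*(-37145 + 214) = 18755*(-36931) = -692640905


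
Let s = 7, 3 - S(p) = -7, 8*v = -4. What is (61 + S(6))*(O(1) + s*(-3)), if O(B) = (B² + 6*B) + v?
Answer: -2059/2 ≈ -1029.5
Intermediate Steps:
v = -½ (v = (⅛)*(-4) = -½ ≈ -0.50000)
S(p) = 10 (S(p) = 3 - 1*(-7) = 3 + 7 = 10)
O(B) = -½ + B² + 6*B (O(B) = (B² + 6*B) - ½ = -½ + B² + 6*B)
(61 + S(6))*(O(1) + s*(-3)) = (61 + 10)*((-½ + 1² + 6*1) + 7*(-3)) = 71*((-½ + 1 + 6) - 21) = 71*(13/2 - 21) = 71*(-29/2) = -2059/2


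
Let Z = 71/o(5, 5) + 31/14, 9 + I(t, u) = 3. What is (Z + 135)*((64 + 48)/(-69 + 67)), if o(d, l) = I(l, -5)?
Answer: -21064/3 ≈ -7021.3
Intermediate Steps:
I(t, u) = -6 (I(t, u) = -9 + 3 = -6)
o(d, l) = -6
Z = -202/21 (Z = 71/(-6) + 31/14 = 71*(-⅙) + 31*(1/14) = -71/6 + 31/14 = -202/21 ≈ -9.6190)
(Z + 135)*((64 + 48)/(-69 + 67)) = (-202/21 + 135)*((64 + 48)/(-69 + 67)) = 2633*(112/(-2))/21 = 2633*(112*(-½))/21 = (2633/21)*(-56) = -21064/3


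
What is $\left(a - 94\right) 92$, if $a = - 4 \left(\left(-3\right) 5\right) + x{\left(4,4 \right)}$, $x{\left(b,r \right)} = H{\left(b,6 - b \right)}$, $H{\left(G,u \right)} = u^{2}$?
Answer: $-2760$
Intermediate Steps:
$x{\left(b,r \right)} = \left(6 - b\right)^{2}$
$a = 64$ ($a = - 4 \left(\left(-3\right) 5\right) + \left(-6 + 4\right)^{2} = \left(-4\right) \left(-15\right) + \left(-2\right)^{2} = 60 + 4 = 64$)
$\left(a - 94\right) 92 = \left(64 - 94\right) 92 = \left(-30\right) 92 = -2760$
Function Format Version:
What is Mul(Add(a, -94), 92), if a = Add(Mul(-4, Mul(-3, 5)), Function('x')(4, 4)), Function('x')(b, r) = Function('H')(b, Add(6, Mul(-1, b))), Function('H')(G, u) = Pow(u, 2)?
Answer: -2760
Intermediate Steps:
Function('x')(b, r) = Pow(Add(6, Mul(-1, b)), 2)
a = 64 (a = Add(Mul(-4, Mul(-3, 5)), Pow(Add(-6, 4), 2)) = Add(Mul(-4, -15), Pow(-2, 2)) = Add(60, 4) = 64)
Mul(Add(a, -94), 92) = Mul(Add(64, -94), 92) = Mul(-30, 92) = -2760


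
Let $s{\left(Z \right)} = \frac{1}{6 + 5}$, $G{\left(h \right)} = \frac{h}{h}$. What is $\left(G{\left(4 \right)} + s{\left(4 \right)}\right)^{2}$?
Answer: $\frac{144}{121} \approx 1.1901$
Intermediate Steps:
$G{\left(h \right)} = 1$
$s{\left(Z \right)} = \frac{1}{11}$
$\left(G{\left(4 \right)} + s{\left(4 \right)}\right)^{2} = \left(1 + \frac{1}{11}\right)^{2} = \left(\frac{12}{11}\right)^{2} = \frac{144}{121}$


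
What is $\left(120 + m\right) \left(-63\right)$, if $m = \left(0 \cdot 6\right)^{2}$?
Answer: $-7560$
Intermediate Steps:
$m = 0$ ($m = 0^{2} = 0$)
$\left(120 + m\right) \left(-63\right) = \left(120 + 0\right) \left(-63\right) = 120 \left(-63\right) = -7560$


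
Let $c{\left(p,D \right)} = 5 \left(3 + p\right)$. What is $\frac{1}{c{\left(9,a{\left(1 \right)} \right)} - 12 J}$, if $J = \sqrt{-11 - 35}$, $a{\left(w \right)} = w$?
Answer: $\frac{5}{852} + \frac{i \sqrt{46}}{852} \approx 0.0058685 + 0.0079605 i$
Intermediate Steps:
$c{\left(p,D \right)} = 15 + 5 p$
$J = i \sqrt{46}$ ($J = \sqrt{-46} = i \sqrt{46} \approx 6.7823 i$)
$\frac{1}{c{\left(9,a{\left(1 \right)} \right)} - 12 J} = \frac{1}{\left(15 + 5 \cdot 9\right) - 12 i \sqrt{46}} = \frac{1}{\left(15 + 45\right) - 12 i \sqrt{46}} = \frac{1}{60 - 12 i \sqrt{46}}$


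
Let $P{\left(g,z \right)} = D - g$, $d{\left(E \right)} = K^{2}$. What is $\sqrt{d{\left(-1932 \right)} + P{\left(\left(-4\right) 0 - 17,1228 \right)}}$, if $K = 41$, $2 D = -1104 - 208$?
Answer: $\sqrt{1042} \approx 32.28$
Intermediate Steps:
$D = -656$ ($D = \frac{-1104 - 208}{2} = \frac{1}{2} \left(-1312\right) = -656$)
$d{\left(E \right)} = 1681$ ($d{\left(E \right)} = 41^{2} = 1681$)
$P{\left(g,z \right)} = -656 - g$
$\sqrt{d{\left(-1932 \right)} + P{\left(\left(-4\right) 0 - 17,1228 \right)}} = \sqrt{1681 - \left(639 + 0\right)} = \sqrt{1681 - 639} = \sqrt{1042}$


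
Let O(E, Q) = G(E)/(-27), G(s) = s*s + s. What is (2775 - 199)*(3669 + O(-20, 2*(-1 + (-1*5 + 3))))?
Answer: 254207408/27 ≈ 9.4151e+6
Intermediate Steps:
G(s) = s + s² (G(s) = s² + s = s + s²)
O(E, Q) = -E*(1 + E)/27 (O(E, Q) = (E*(1 + E))/(-27) = (E*(1 + E))*(-1/27) = -E*(1 + E)/27)
(2775 - 199)*(3669 + O(-20, 2*(-1 + (-1*5 + 3)))) = (2775 - 199)*(3669 - 1/27*(-20)*(1 - 20)) = 2576*(3669 - 1/27*(-20)*(-19)) = 2576*(3669 - 380/27) = 2576*(98683/27) = 254207408/27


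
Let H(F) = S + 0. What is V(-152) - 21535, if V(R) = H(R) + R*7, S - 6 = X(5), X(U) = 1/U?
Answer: -112964/5 ≈ -22593.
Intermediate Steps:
S = 31/5 (S = 6 + 1/5 = 6 + ⅕ = 31/5 ≈ 6.2000)
H(F) = 31/5 (H(F) = 31/5 + 0 = 31/5)
V(R) = 31/5 + 7*R (V(R) = 31/5 + R*7 = 31/5 + 7*R)
V(-152) - 21535 = (31/5 + 7*(-152)) - 21535 = (31/5 - 1064) - 21535 = -5289/5 - 21535 = -112964/5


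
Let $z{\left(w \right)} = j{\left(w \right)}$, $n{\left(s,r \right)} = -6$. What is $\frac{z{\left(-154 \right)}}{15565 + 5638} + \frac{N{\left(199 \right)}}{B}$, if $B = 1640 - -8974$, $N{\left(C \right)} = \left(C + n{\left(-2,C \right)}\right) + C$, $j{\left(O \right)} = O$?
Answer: $\frac{476930}{16074903} \approx 0.029669$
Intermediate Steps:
$z{\left(w \right)} = w$
$N{\left(C \right)} = -6 + 2 C$ ($N{\left(C \right)} = \left(C - 6\right) + C = \left(-6 + C\right) + C = -6 + 2 C$)
$B = 10614$ ($B = 1640 + 8974 = 10614$)
$\frac{z{\left(-154 \right)}}{15565 + 5638} + \frac{N{\left(199 \right)}}{B} = - \frac{154}{15565 + 5638} + \frac{-6 + 2 \cdot 199}{10614} = - \frac{154}{21203} + \left(-6 + 398\right) \frac{1}{10614} = \left(-154\right) \frac{1}{21203} + 392 \cdot \frac{1}{10614} = - \frac{22}{3029} + \frac{196}{5307} = \frac{476930}{16074903}$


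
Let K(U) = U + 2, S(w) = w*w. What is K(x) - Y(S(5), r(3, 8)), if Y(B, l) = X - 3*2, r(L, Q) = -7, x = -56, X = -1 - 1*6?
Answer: -41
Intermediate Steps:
X = -7 (X = -1 - 6 = -7)
S(w) = w²
Y(B, l) = -13 (Y(B, l) = -7 - 3*2 = -7 - 6 = -13)
K(U) = 2 + U
K(x) - Y(S(5), r(3, 8)) = (2 - 56) - 1*(-13) = -54 + 13 = -41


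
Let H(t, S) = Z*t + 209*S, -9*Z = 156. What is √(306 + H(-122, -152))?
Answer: I*√264126/3 ≈ 171.31*I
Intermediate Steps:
Z = -52/3 (Z = -⅑*156 = -52/3 ≈ -17.333)
H(t, S) = 209*S - 52*t/3 (H(t, S) = -52*t/3 + 209*S = 209*S - 52*t/3)
√(306 + H(-122, -152)) = √(306 + (209*(-152) - 52/3*(-122))) = √(306 + (-31768 + 6344/3)) = √(306 - 88960/3) = √(-88042/3) = I*√264126/3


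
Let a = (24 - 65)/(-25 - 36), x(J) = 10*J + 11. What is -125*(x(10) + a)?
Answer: -851500/61 ≈ -13959.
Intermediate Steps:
x(J) = 11 + 10*J
a = 41/61 (a = -41/(-61) = -41*(-1/61) = 41/61 ≈ 0.67213)
-125*(x(10) + a) = -125*((11 + 10*10) + 41/61) = -125*((11 + 100) + 41/61) = -125*(111 + 41/61) = -125*6812/61 = -851500/61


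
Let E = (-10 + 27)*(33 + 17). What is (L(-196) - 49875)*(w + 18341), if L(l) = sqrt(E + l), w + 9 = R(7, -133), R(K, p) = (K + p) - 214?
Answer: -897351000 + 17992*sqrt(654) ≈ -8.9689e+8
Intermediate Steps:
E = 850 (E = 17*50 = 850)
R(K, p) = -214 + K + p
w = -349 (w = -9 + (-214 + 7 - 133) = -9 - 340 = -349)
L(l) = sqrt(850 + l)
(L(-196) - 49875)*(w + 18341) = (sqrt(850 - 196) - 49875)*(-349 + 18341) = (sqrt(654) - 49875)*17992 = (-49875 + sqrt(654))*17992 = -897351000 + 17992*sqrt(654)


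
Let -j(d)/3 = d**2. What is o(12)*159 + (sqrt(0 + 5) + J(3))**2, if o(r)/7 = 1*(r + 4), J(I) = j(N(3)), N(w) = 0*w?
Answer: 17813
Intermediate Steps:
N(w) = 0
j(d) = -3*d**2
J(I) = 0 (J(I) = -3*0**2 = -3*0 = 0)
o(r) = 28 + 7*r (o(r) = 7*(1*(r + 4)) = 7*(1*(4 + r)) = 7*(4 + r) = 28 + 7*r)
o(12)*159 + (sqrt(0 + 5) + J(3))**2 = (28 + 7*12)*159 + (sqrt(0 + 5) + 0)**2 = (28 + 84)*159 + (sqrt(5) + 0)**2 = 112*159 + (sqrt(5))**2 = 17808 + 5 = 17813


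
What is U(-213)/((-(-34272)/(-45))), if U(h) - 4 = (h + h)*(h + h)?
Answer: -113425/476 ≈ -238.29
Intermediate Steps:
U(h) = 4 + 4*h² (U(h) = 4 + (h + h)*(h + h) = 4 + (2*h)*(2*h) = 4 + 4*h²)
U(-213)/((-(-34272)/(-45))) = (4 + 4*(-213)²)/((-(-34272)/(-45))) = (4 + 4*45369)/((-(-34272)*(-1)/45)) = (4 + 181476)/((-1904*⅖)) = 181480/(-3808/5) = 181480*(-5/3808) = -113425/476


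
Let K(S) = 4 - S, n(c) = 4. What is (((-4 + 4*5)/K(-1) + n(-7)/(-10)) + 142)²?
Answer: 524176/25 ≈ 20967.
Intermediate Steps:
(((-4 + 4*5)/K(-1) + n(-7)/(-10)) + 142)² = (((-4 + 4*5)/(4 - 1*(-1)) + 4/(-10)) + 142)² = (((-4 + 20)/(4 + 1) + 4*(-⅒)) + 142)² = ((16/5 - ⅖) + 142)² = (14/5 + 142)² = (724/5)² = 524176/25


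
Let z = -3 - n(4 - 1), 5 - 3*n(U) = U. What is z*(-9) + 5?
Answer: 38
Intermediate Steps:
n(U) = 5/3 - U/3
z = -11/3 (z = -3 - (5/3 - (4 - 1)/3) = -3 - (5/3 - ⅓*3) = -3 - (5/3 - 1) = -3 - 1*⅔ = -3 - ⅔ = -11/3 ≈ -3.6667)
z*(-9) + 5 = -11/3*(-9) + 5 = 33 + 5 = 38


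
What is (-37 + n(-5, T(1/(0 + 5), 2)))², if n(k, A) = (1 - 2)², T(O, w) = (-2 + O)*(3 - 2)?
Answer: 1296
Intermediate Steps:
T(O, w) = -2 + O (T(O, w) = (-2 + O)*1 = -2 + O)
n(k, A) = 1 (n(k, A) = (-1)² = 1)
(-37 + n(-5, T(1/(0 + 5), 2)))² = (-37 + 1)² = (-36)² = 1296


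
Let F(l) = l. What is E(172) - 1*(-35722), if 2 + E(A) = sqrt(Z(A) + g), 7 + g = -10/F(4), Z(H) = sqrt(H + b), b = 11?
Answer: 35720 + sqrt(-38 + 4*sqrt(183))/2 ≈ 35722.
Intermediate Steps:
Z(H) = sqrt(11 + H) (Z(H) = sqrt(H + 11) = sqrt(11 + H))
g = -19/2 (g = -7 - 10/4 = -7 - 10*1/4 = -7 - 5/2 = -19/2 ≈ -9.5000)
E(A) = -2 + sqrt(-19/2 + sqrt(11 + A)) (E(A) = -2 + sqrt(sqrt(11 + A) - 19/2) = -2 + sqrt(-19/2 + sqrt(11 + A)))
E(172) - 1*(-35722) = (-2 + sqrt(-38 + 4*sqrt(11 + 172))/2) - 1*(-35722) = (-2 + sqrt(-38 + 4*sqrt(183))/2) + 35722 = 35720 + sqrt(-38 + 4*sqrt(183))/2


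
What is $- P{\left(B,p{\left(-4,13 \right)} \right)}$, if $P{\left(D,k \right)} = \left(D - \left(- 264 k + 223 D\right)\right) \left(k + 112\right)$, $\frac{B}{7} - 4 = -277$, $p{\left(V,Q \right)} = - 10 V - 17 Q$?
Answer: $25975602$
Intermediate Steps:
$p{\left(V,Q \right)} = - 17 Q - 10 V$
$B = -1911$ ($B = 28 + 7 \left(-277\right) = 28 - 1939 = -1911$)
$P{\left(D,k \right)} = \left(112 + k\right) \left(- 222 D + 264 k\right)$ ($P{\left(D,k \right)} = \left(- 222 D + 264 k\right) \left(112 + k\right) = \left(112 + k\right) \left(- 222 D + 264 k\right)$)
$- P{\left(B,p{\left(-4,13 \right)} \right)} = - (\left(-24864\right) \left(-1911\right) + 264 \left(\left(-17\right) 13 - -40\right)^{2} + 29568 \left(\left(-17\right) 13 - -40\right) - - 424242 \left(\left(-17\right) 13 - -40\right)) = - (47515104 + 264 \left(-221 + 40\right)^{2} + 29568 \left(-221 + 40\right) - - 424242 \left(-221 + 40\right)) = - (47515104 + 264 \left(-181\right)^{2} + 29568 \left(-181\right) - \left(-424242\right) \left(-181\right)) = - (47515104 + 264 \cdot 32761 - 5351808 - 76787802) = - (47515104 + 8648904 - 5351808 - 76787802) = \left(-1\right) \left(-25975602\right) = 25975602$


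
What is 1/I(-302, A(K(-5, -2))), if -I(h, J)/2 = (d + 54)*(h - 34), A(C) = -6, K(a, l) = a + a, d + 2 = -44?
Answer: 1/5376 ≈ 0.00018601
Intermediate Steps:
d = -46 (d = -2 - 44 = -46)
K(a, l) = 2*a
I(h, J) = 544 - 16*h (I(h, J) = -2*(-46 + 54)*(h - 34) = -16*(-34 + h) = -2*(-272 + 8*h) = 544 - 16*h)
1/I(-302, A(K(-5, -2))) = 1/(544 - 16*(-302)) = 1/(544 + 4832) = 1/5376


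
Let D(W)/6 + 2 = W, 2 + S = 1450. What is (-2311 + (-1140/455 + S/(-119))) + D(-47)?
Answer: -4052635/1547 ≈ -2619.7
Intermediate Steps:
S = 1448 (S = -2 + 1450 = 1448)
D(W) = -12 + 6*W
(-2311 + (-1140/455 + S/(-119))) + D(-47) = (-2311 + (-1140/455 + 1448/(-119))) + (-12 + 6*(-47)) = (-2311 + (-1140*1/455 + 1448*(-1/119))) + (-12 - 282) = (-2311 + (-228/91 - 1448/119)) - 294 = (-2311 - 22700/1547) - 294 = -3597817/1547 - 294 = -4052635/1547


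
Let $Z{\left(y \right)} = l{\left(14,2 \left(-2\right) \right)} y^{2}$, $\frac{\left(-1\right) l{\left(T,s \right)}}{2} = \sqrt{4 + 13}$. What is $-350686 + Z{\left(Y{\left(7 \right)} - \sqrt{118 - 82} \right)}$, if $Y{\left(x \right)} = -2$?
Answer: $-350686 - 128 \sqrt{17} \approx -3.5121 \cdot 10^{5}$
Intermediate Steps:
$l{\left(T,s \right)} = - 2 \sqrt{17}$ ($l{\left(T,s \right)} = - 2 \sqrt{4 + 13} = - 2 \sqrt{17}$)
$Z{\left(y \right)} = - 2 \sqrt{17} y^{2}$
$-350686 + Z{\left(Y{\left(7 \right)} - \sqrt{118 - 82} \right)} = -350686 - 2 \sqrt{17} \left(-2 - \sqrt{118 - 82}\right)^{2} = -350686 - 2 \sqrt{17} \left(-2 - \sqrt{36}\right)^{2} = -350686 - 2 \sqrt{17} \left(-2 - 6\right)^{2} = -350686 - 2 \sqrt{17} \left(-8\right)^{2} = -350686 - 2 \sqrt{17} \cdot 64 = -350686 - 128 \sqrt{17}$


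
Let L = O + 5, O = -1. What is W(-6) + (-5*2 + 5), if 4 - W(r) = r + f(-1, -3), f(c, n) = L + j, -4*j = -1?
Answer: 3/4 ≈ 0.75000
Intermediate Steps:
L = 4 (L = -1 + 5 = 4)
j = 1/4 (j = -1/4*(-1) = 1/4 ≈ 0.25000)
f(c, n) = 17/4 (f(c, n) = 4 + 1/4 = 17/4)
W(r) = -1/4 - r (W(r) = 4 - (r + 17/4) = 4 - (17/4 + r) = 4 + (-17/4 - r) = -1/4 - r)
W(-6) + (-5*2 + 5) = (-1/4 - 1*(-6)) + (-5*2 + 5) = (-1/4 + 6) + (-10 + 5) = 23/4 - 5 = 3/4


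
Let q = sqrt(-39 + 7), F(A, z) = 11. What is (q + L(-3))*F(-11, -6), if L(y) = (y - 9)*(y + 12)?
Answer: -1188 + 44*I*sqrt(2) ≈ -1188.0 + 62.225*I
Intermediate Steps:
L(y) = (-9 + y)*(12 + y)
q = 4*I*sqrt(2) (q = sqrt(-32) = 4*I*sqrt(2) ≈ 5.6569*I)
(q + L(-3))*F(-11, -6) = (4*I*sqrt(2) + (-108 + (-3)**2 + 3*(-3)))*11 = (4*I*sqrt(2) + (-108 + 9 - 9))*11 = (4*I*sqrt(2) - 108)*11 = (-108 + 4*I*sqrt(2))*11 = -1188 + 44*I*sqrt(2)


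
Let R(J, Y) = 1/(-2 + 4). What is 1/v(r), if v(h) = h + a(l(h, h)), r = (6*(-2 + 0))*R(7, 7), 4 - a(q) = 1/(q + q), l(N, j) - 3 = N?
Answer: -6/11 ≈ -0.54545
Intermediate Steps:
l(N, j) = 3 + N
R(J, Y) = ½ (R(J, Y) = 1/2 = ½)
a(q) = 4 - 1/(2*q) (a(q) = 4 - 1/(q + q) = 4 - 1/(2*q))
r = -6 (r = (6*(-2 + 0))*(½) = (6*(-2))*(½) = -12*½ = -6)
v(h) = 4 + h - 1/(2*(3 + h)) (v(h) = h + (4 - 1/(2*(3 + h))) = 4 + h - 1/(2*(3 + h)))
1/v(r) = 1/((-½ + (3 - 6)*(4 - 6))/(3 - 6)) = 1/((-½ - 3*(-2))/(-3)) = 1/(-(-½ + 6)/3) = 1/(-⅓*11/2) = 1/(-11/6) = -6/11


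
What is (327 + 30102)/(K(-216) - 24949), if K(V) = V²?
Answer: 621/443 ≈ 1.4018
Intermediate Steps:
(327 + 30102)/(K(-216) - 24949) = (327 + 30102)/((-216)² - 24949) = 30429/(46656 - 24949) = 30429/21707 = 30429*(1/21707) = 621/443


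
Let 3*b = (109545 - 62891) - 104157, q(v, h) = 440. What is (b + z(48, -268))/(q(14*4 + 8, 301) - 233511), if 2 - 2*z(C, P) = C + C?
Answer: 57644/699213 ≈ 0.082441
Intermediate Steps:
z(C, P) = 1 - C (z(C, P) = 1 - (C + C)/2 = 1 - C)
b = -57503/3 (b = ((109545 - 62891) - 104157)/3 = (46654 - 104157)/3 = (⅓)*(-57503) = -57503/3 ≈ -19168.)
(b + z(48, -268))/(q(14*4 + 8, 301) - 233511) = (-57503/3 + (1 - 1*48))/(440 - 233511) = (-57503/3 + (1 - 48))/(-233071) = (-57503/3 - 47)*(-1/233071) = -57644/3*(-1/233071) = 57644/699213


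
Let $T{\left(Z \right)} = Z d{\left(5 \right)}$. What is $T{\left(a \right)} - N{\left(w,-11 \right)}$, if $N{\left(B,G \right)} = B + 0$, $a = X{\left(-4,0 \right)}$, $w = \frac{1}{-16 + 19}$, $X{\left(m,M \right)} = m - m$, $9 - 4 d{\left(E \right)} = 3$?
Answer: $- \frac{1}{3} \approx -0.33333$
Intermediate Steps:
$d{\left(E \right)} = \frac{3}{2}$ ($d{\left(E \right)} = \frac{9}{4} - \frac{3}{4} = \frac{3}{2}$)
$X{\left(m,M \right)} = 0$
$w = \frac{1}{3} \approx 0.33333$
$a = 0$
$N{\left(B,G \right)} = B$
$T{\left(Z \right)} = \frac{3 Z}{2}$ ($T{\left(Z \right)} = Z \frac{3}{2} = \frac{3 Z}{2}$)
$T{\left(a \right)} - N{\left(w,-11 \right)} = \frac{3}{2} \cdot 0 - \frac{1}{3} = 0 - \frac{1}{3} = - \frac{1}{3}$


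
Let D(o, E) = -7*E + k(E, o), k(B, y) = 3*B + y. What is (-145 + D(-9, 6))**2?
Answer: 31684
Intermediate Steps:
k(B, y) = y + 3*B
D(o, E) = o - 4*E (D(o, E) = -7*E + (o + 3*E) = o - 4*E)
(-145 + D(-9, 6))**2 = (-145 + (-9 - 4*6))**2 = (-145 + (-9 - 24))**2 = (-145 - 33)**2 = (-178)**2 = 31684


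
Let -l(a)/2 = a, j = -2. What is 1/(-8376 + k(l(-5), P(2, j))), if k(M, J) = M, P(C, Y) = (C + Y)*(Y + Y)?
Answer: -1/8366 ≈ -0.00011953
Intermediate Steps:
P(C, Y) = 2*Y*(C + Y) (P(C, Y) = (C + Y)*(2*Y) = 2*Y*(C + Y))
l(a) = -2*a
1/(-8376 + k(l(-5), P(2, j))) = 1/(-8376 - 2*(-5)) = 1/(-8376 + 10) = 1/(-8366) = -1/8366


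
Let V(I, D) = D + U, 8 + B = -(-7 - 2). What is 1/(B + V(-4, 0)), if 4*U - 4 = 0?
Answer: ½ ≈ 0.50000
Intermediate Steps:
U = 1 (U = 1 + (¼)*0 = 1 + 0 = 1)
B = 1 (B = -8 - (-7 - 2) = -8 - 1*(-9) = -8 + 9 = 1)
V(I, D) = 1 + D (V(I, D) = D + 1 = 1 + D)
1/(B + V(-4, 0)) = 1/(1 + (1 + 0)) = 1/(1 + 1) = 1/2 = ½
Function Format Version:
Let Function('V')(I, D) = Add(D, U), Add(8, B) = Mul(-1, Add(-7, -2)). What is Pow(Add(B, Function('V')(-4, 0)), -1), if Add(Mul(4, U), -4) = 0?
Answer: Rational(1, 2) ≈ 0.50000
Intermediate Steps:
U = 1 (U = Add(1, Mul(Rational(1, 4), 0)) = Add(1, 0) = 1)
B = 1 (B = Add(-8, Mul(-1, Add(-7, -2))) = Add(-8, Mul(-1, -9)) = Add(-8, 9) = 1)
Function('V')(I, D) = Add(1, D) (Function('V')(I, D) = Add(D, 1) = Add(1, D))
Pow(Add(B, Function('V')(-4, 0)), -1) = Pow(Add(1, Add(1, 0)), -1) = Pow(Add(1, 1), -1) = Pow(2, -1) = Rational(1, 2)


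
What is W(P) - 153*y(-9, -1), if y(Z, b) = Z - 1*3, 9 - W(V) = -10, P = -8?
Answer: 1855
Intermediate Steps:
W(V) = 19 (W(V) = 9 - 1*(-10) = 9 + 10 = 19)
y(Z, b) = -3 + Z (y(Z, b) = Z - 3 = -3 + Z)
W(P) - 153*y(-9, -1) = 19 - 153*(-3 - 9) = 19 - 153*(-12) = 19 + 1836 = 1855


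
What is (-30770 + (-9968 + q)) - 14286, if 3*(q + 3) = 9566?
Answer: -155515/3 ≈ -51838.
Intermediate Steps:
q = 9557/3 (q = -3 + (⅓)*9566 = -3 + 9566/3 = 9557/3 ≈ 3185.7)
(-30770 + (-9968 + q)) - 14286 = (-30770 + (-9968 + 9557/3)) - 14286 = (-30770 - 20347/3) - 14286 = -112657/3 - 14286 = -155515/3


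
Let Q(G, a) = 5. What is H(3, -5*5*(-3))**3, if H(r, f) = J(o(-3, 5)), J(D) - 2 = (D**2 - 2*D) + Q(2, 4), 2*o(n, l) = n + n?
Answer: 10648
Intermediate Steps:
o(n, l) = n (o(n, l) = (n + n)/2 = (2*n)/2 = n)
J(D) = 7 + D**2 - 2*D (J(D) = 2 + ((D**2 - 2*D) + 5) = 2 + (5 + D**2 - 2*D) = 7 + D**2 - 2*D)
H(r, f) = 22 (H(r, f) = 7 + (-3)**2 - 2*(-3) = 7 + 9 + 6 = 22)
H(3, -5*5*(-3))**3 = 22**3 = 10648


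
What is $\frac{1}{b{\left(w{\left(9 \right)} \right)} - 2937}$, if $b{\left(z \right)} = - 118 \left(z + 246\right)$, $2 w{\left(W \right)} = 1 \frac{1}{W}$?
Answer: $- \frac{9}{287744} \approx -3.1278 \cdot 10^{-5}$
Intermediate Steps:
$w{\left(W \right)} = \frac{1}{2 W}$ ($w{\left(W \right)} = \frac{1 \frac{1}{W}}{2} = \frac{1}{2 W}$)
$b{\left(z \right)} = -29028 - 118 z$ ($b{\left(z \right)} = - 118 \left(246 + z\right) = -29028 - 118 z$)
$\frac{1}{b{\left(w{\left(9 \right)} \right)} - 2937} = \frac{1}{\left(-29028 - 118 \frac{1}{2 \cdot 9}\right) - 2937} = \frac{1}{\left(-29028 - 118 \cdot \frac{1}{2} \cdot \frac{1}{9}\right) - 2937} = \frac{1}{\left(-29028 - \frac{59}{9}\right) - 2937} = \frac{1}{- \frac{261311}{9} - 2937} = \frac{1}{- \frac{287744}{9}} = - \frac{9}{287744}$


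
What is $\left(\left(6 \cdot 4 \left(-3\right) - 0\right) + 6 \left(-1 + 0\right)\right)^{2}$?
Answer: $6084$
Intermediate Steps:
$\left(\left(6 \cdot 4 \left(-3\right) - 0\right) + 6 \left(-1 + 0\right)\right)^{2} = \left(\left(24 \left(-3\right) + 0\right) + 6 \left(-1\right)\right)^{2} = \left(\left(-72 + 0\right) - 6\right)^{2} = \left(-72 - 6\right)^{2} = \left(-78\right)^{2} = 6084$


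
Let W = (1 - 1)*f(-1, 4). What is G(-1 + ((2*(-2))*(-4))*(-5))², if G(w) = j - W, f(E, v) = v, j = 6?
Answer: 36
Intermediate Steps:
W = 0 (W = (1 - 1)*4 = 0*4 = 0)
G(w) = 6 (G(w) = 6 - 1*0 = 6 + 0 = 6)
G(-1 + ((2*(-2))*(-4))*(-5))² = 6² = 36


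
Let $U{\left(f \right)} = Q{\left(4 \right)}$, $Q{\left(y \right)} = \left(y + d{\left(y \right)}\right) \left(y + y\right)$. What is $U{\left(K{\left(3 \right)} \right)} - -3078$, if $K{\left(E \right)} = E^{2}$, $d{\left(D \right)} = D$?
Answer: $3142$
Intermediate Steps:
$Q{\left(y \right)} = 4 y^{2}$ ($Q{\left(y \right)} = \left(y + y\right) \left(y + y\right) = 2 y 2 y = 4 y^{2}$)
$U{\left(f \right)} = 64$ ($U{\left(f \right)} = 4 \cdot 4^{2} = 4 \cdot 16 = 64$)
$U{\left(K{\left(3 \right)} \right)} - -3078 = 64 - -3078 = 64 + 3078 = 3142$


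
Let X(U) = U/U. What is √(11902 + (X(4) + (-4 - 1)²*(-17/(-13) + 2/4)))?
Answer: 3*√897442/26 ≈ 109.31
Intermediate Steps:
X(U) = 1
√(11902 + (X(4) + (-4 - 1)²*(-17/(-13) + 2/4))) = √(11902 + (1 + (-4 - 1)²*(-17/(-13) + 2/4))) = √(11902 + (1 + (-5)²*(-17*(-1/13) + 2*(¼)))) = √(11902 + (1 + 25*(17/13 + ½))) = √(11902 + (1 + 25*(47/26))) = √(11902 + (1 + 1175/26)) = √(11902 + 1201/26) = √(310653/26) = 3*√897442/26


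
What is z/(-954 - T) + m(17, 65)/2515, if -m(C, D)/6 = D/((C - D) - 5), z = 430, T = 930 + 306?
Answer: -1129255/5838321 ≈ -0.19342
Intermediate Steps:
T = 1236
m(C, D) = -6*D/(-5 + C - D) (m(C, D) = -6*D/((C - D) - 5) = -6*D/(-5 + C - D))
z/(-954 - T) + m(17, 65)/2515 = 430/(-954 - 1*1236) + (6*65/(5 + 65 - 1*17))/2515 = 430/(-954 - 1236) + (6*65/(5 + 65 - 17))*(1/2515) = 430/(-2190) + (6*65/53)*(1/2515) = 430*(-1/2190) + (6*65*(1/53))*(1/2515) = -43/219 + (390/53)*(1/2515) = -43/219 + 78/26659 = -1129255/5838321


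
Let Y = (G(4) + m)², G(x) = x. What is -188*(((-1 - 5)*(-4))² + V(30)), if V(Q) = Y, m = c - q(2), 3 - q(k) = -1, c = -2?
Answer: -109040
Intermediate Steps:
q(k) = 4 (q(k) = 3 - 1*(-1) = 3 + 1 = 4)
m = -6 (m = -2 - 1*4 = -2 - 4 = -6)
Y = 4 (Y = (4 - 6)² = (-2)² = 4)
V(Q) = 4
-188*(((-1 - 5)*(-4))² + V(30)) = -188*(((-1 - 5)*(-4))² + 4) = -188*((-6*(-4))² + 4) = -188*(24² + 4) = -188*(576 + 4) = -188*580 = -109040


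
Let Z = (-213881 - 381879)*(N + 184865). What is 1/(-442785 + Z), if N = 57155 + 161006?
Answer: -1/240107212545 ≈ -4.1648e-12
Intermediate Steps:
N = 218161
Z = -240106769760 (Z = (-213881 - 381879)*(218161 + 184865) = -595760*403026 = -240106769760)
1/(-442785 + Z) = 1/(-442785 - 240106769760) = 1/(-240107212545) = -1/240107212545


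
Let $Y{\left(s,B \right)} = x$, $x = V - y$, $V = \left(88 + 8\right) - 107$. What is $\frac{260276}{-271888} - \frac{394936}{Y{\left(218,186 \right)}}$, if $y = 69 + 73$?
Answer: $\frac{26834634235}{10399716} \approx 2580.3$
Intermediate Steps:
$V = -11$ ($V = 96 - 107 = -11$)
$y = 142$
$x = -153$ ($x = -11 - 142 = -153$)
$Y{\left(s,B \right)} = -153$
$\frac{260276}{-271888} - \frac{394936}{Y{\left(218,186 \right)}} = \frac{260276}{-271888} - \frac{394936}{-153} = 260276 \left(- \frac{1}{271888}\right) - - \frac{394936}{153} = - \frac{65069}{67972} + \frac{394936}{153} = \frac{26834634235}{10399716}$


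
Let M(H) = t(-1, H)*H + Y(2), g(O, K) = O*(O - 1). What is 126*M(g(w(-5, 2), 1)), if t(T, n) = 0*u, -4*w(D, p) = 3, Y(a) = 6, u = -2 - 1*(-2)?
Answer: 756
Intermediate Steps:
u = 0 (u = -2 + 2 = 0)
w(D, p) = -3/4 (w(D, p) = -1/4*3 = -3/4)
t(T, n) = 0 (t(T, n) = 0*0 = 0)
g(O, K) = O*(-1 + O)
M(H) = 6 (M(H) = 0*H + 6 = 0 + 6 = 6)
126*M(g(w(-5, 2), 1)) = 126*6 = 756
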